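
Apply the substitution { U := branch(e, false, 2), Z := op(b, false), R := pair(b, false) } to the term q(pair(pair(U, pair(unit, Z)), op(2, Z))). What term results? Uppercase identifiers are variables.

q(pair(pair(branch(e, false, 2), pair(unit, op(b, false))), op(2, op(b, false))))

Replace each occurrence of U with branch(e, false, 2).
Replace each occurrence of Z with op(b, false).
Result: q(pair(pair(branch(e, false, 2), pair(unit, op(b, false))), op(2, op(b, false)))).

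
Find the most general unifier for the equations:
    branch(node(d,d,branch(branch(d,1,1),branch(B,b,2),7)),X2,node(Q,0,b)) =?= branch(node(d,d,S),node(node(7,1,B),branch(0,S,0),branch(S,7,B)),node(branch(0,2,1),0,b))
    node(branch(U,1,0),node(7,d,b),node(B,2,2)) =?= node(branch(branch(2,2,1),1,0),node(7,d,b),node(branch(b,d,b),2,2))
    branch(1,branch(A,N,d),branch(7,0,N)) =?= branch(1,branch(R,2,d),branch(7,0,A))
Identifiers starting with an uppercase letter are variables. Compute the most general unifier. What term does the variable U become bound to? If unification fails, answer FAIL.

Decompose branch/3: node(d,d,branch(branch(d,1,1),branch(B,b,2),7)) =?= node(d,d,S),  X2 =?= node(node(7,1,B),branch(0,S,0),branch(S,7,B)),  node(Q,0,b) =?= node(branch(0,2,1),0,b).
Decompose node/3: d =?= d,  d =?= d,  branch(branch(d,1,1),branch(B,b,2),7) =?= S.
Delete trivial equation d =?= d.
Delete trivial equation d =?= d.
Bind S := branch(branch(d,1,1),branch(B,b,2),7); substituting into the one remaining equation that mentions S gives: X2 =?= node(node(7,1,B),branch(0,branch(branch(d,1,1),branch(B,b,2),7),0),branch(branch(branch(d,1,1),branch(B,b,2),7),7,B)).
Bind X2 := node(node(7,1,B),branch(0,branch(branch(d,1,1),branch(B,b,2),7),0),branch(branch(branch(d,1,1),branch(B,b,2),7),7,B)); no other remaining equation mentions X2.
Decompose node/3: Q =?= branch(0,2,1),  0 =?= 0,  b =?= b.
Bind Q := branch(0,2,1); no other remaining equation mentions Q.
Delete trivial equation 0 =?= 0.
Delete trivial equation b =?= b.
Decompose node/3: branch(U,1,0) =?= branch(branch(2,2,1),1,0),  node(7,d,b) =?= node(7,d,b),  node(B,2,2) =?= node(branch(b,d,b),2,2).
Decompose branch/3: U =?= branch(2,2,1),  1 =?= 1,  0 =?= 0.
Bind U := branch(2,2,1); no other remaining equation mentions U.
Delete trivial equation 1 =?= 1.
Delete trivial equation 0 =?= 0.
Delete trivial equation node(7,d,b) =?= node(7,d,b).
Decompose node/3: B =?= branch(b,d,b),  2 =?= 2,  2 =?= 2.
Bind B := branch(b,d,b); no other remaining equation mentions B. Substituting into the earlier bindings gives S := branch(branch(d,1,1),branch(branch(b,d,b),b,2),7), X2 := node(node(7,1,branch(b,d,b)),branch(0,branch(branch(d,1,1),branch(branch(b,d,b),b,2),7),0),branch(branch(branch(d,1,1),branch(branch(b,d,b),b,2),7),7,branch(b,d,b))).
Delete trivial equation 2 =?= 2.
Delete trivial equation 2 =?= 2.
Decompose branch/3: 1 =?= 1,  branch(A,N,d) =?= branch(R,2,d),  branch(7,0,N) =?= branch(7,0,A).
Delete trivial equation 1 =?= 1.
Decompose branch/3: A =?= R,  N =?= 2,  d =?= d.
Bind A := R; substituting into the one remaining equation that mentions A gives: branch(7,0,N) =?= branch(7,0,R).
Bind N := 2; substituting into the one remaining equation that mentions N gives: branch(7,0,2) =?= branch(7,0,R).
Delete trivial equation d =?= d.
Decompose branch/3: 7 =?= 7,  0 =?= 0,  2 =?= R.
Delete trivial equation 7 =?= 7.
Delete trivial equation 0 =?= 0.
Bind R := 2. Substituting into the earlier binding gives A := 2.
MGU = { S ↦ branch(branch(d,1,1),branch(branch(b,d,b),b,2),7), X2 ↦ node(node(7,1,branch(b,d,b)),branch(0,branch(branch(d,1,1),branch(branch(b,d,b),b,2),7),0),branch(branch(branch(d,1,1),branch(branch(b,d,b),b,2),7),7,branch(b,d,b))), Q ↦ branch(0,2,1), U ↦ branch(2,2,1), B ↦ branch(b,d,b), A ↦ 2, N ↦ 2, R ↦ 2 }, so U ↦ branch(2,2,1).

branch(2,2,1)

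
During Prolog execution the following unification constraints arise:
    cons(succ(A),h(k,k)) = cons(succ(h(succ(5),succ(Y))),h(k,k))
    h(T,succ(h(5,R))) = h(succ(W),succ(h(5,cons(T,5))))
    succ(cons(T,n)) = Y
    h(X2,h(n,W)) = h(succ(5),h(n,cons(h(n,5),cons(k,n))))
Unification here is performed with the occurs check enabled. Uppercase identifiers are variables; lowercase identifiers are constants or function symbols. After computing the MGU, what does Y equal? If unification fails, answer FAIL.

succ(cons(succ(cons(h(n,5),cons(k,n))),n))

Decompose cons/2: succ(A) = succ(h(succ(5),succ(Y))),  h(k,k) = h(k,k).
Decompose succ/1: A = h(succ(5),succ(Y)).
Bind A := h(succ(5),succ(Y)); no other remaining equation mentions A.
Delete trivial equation h(k,k) = h(k,k).
Decompose h/2: T = succ(W),  succ(h(5,R)) = succ(h(5,cons(T,5))).
Bind T := succ(W); substituting into the 2 remaining equations that mention T gives: succ(h(5,R)) = succ(h(5,cons(succ(W),5))),  succ(cons(succ(W),n)) = Y.
Decompose succ/1: h(5,R) = h(5,cons(succ(W),5)).
Decompose h/2: 5 = 5,  R = cons(succ(W),5).
Delete trivial equation 5 = 5.
Bind R := cons(succ(W),5); no other remaining equation mentions R.
Bind Y := succ(cons(succ(W),n)); no other remaining equation mentions Y. Substituting into the earlier binding gives A := h(succ(5),succ(succ(cons(succ(W),n)))).
Decompose h/2: X2 = succ(5),  h(n,W) = h(n,cons(h(n,5),cons(k,n))).
Bind X2 := succ(5); no other remaining equation mentions X2.
Decompose h/2: n = n,  W = cons(h(n,5),cons(k,n)).
Delete trivial equation n = n.
Bind W := cons(h(n,5),cons(k,n)). Substituting into the earlier bindings gives A := h(succ(5),succ(succ(cons(succ(cons(h(n,5),cons(k,n))),n)))), T := succ(cons(h(n,5),cons(k,n))), R := cons(succ(cons(h(n,5),cons(k,n))),5), Y := succ(cons(succ(cons(h(n,5),cons(k,n))),n)).
MGU = { A = h(succ(5),succ(succ(cons(succ(cons(h(n,5),cons(k,n))),n)))), T = succ(cons(h(n,5),cons(k,n))), R = cons(succ(cons(h(n,5),cons(k,n))),5), Y = succ(cons(succ(cons(h(n,5),cons(k,n))),n)), X2 = succ(5), W = cons(h(n,5),cons(k,n)) }, so Y = succ(cons(succ(cons(h(n,5),cons(k,n))),n)).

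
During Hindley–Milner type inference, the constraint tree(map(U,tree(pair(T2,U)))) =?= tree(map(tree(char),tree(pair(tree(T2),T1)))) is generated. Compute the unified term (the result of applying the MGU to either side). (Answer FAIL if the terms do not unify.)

FAIL

Decompose tree/1: map(U,tree(pair(T2,U))) =?= map(tree(char),tree(pair(tree(T2),T1))).
Decompose map/2: U =?= tree(char),  tree(pair(T2,U)) =?= tree(pair(tree(T2),T1)).
Bind U := tree(char); substituting into the remaining equation gives: tree(pair(T2,tree(char))) =?= tree(pair(tree(T2),T1)).
Decompose tree/1: pair(T2,tree(char)) =?= pair(tree(T2),T1).
Decompose pair/2: T2 =?= tree(T2),  tree(char) =?= T1.
Occurs check fails: T2 occurs in tree(T2); the equation T2 =?= tree(T2) has no finite solution.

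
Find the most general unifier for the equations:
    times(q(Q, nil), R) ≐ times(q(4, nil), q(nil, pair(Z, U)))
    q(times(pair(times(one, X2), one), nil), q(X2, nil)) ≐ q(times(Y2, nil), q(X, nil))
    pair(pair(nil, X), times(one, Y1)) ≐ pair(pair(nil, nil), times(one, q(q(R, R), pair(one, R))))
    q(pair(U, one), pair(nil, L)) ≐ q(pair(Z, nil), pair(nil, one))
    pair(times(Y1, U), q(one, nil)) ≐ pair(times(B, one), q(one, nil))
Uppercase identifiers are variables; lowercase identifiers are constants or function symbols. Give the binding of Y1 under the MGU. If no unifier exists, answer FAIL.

FAIL

Decompose times/2: q(Q, nil) ≐ q(4, nil),  R ≐ q(nil, pair(Z, U)).
Decompose q/2: Q ≐ 4,  nil ≐ nil.
Bind Q := 4; no other remaining equation mentions Q.
Delete trivial equation nil ≐ nil.
Bind R := q(nil, pair(Z, U)); substituting into the one remaining equation that mentions R gives: pair(pair(nil, X), times(one, Y1)) ≐ pair(pair(nil, nil), times(one, q(q(q(nil, pair(Z, U)), q(nil, pair(Z, U))), pair(one, q(nil, pair(Z, U)))))).
Decompose q/2: times(pair(times(one, X2), one), nil) ≐ times(Y2, nil),  q(X2, nil) ≐ q(X, nil).
Decompose times/2: pair(times(one, X2), one) ≐ Y2,  nil ≐ nil.
Bind Y2 := pair(times(one, X2), one); no other remaining equation mentions Y2.
Delete trivial equation nil ≐ nil.
Decompose q/2: X2 ≐ X,  nil ≐ nil.
Bind X2 := X; no other remaining equation mentions X2. Substituting into the earlier binding gives Y2 := pair(times(one, X), one).
Delete trivial equation nil ≐ nil.
Decompose pair/2: pair(nil, X) ≐ pair(nil, nil),  times(one, Y1) ≐ times(one, q(q(q(nil, pair(Z, U)), q(nil, pair(Z, U))), pair(one, q(nil, pair(Z, U))))).
Decompose pair/2: nil ≐ nil,  X ≐ nil.
Delete trivial equation nil ≐ nil.
Bind X := nil; no other remaining equation mentions X. Substituting into the earlier bindings gives Y2 := pair(times(one, nil), one), X2 := nil.
Decompose times/2: one ≐ one,  Y1 ≐ q(q(q(nil, pair(Z, U)), q(nil, pair(Z, U))), pair(one, q(nil, pair(Z, U)))).
Delete trivial equation one ≐ one.
Bind Y1 := q(q(q(nil, pair(Z, U)), q(nil, pair(Z, U))), pair(one, q(nil, pair(Z, U)))); substituting into the one remaining equation that mentions Y1 gives: pair(times(q(q(q(nil, pair(Z, U)), q(nil, pair(Z, U))), pair(one, q(nil, pair(Z, U)))), U), q(one, nil)) ≐ pair(times(B, one), q(one, nil)).
Decompose q/2: pair(U, one) ≐ pair(Z, nil),  pair(nil, L) ≐ pair(nil, one).
Decompose pair/2: U ≐ Z,  one ≐ nil.
Bind U := Z; substituting into the one remaining equation that mentions U gives: pair(times(q(q(q(nil, pair(Z, Z)), q(nil, pair(Z, Z))), pair(one, q(nil, pair(Z, Z)))), Z), q(one, nil)) ≐ pair(times(B, one), q(one, nil)). Substituting into the earlier bindings gives R := q(nil, pair(Z, Z)), Y1 := q(q(q(nil, pair(Z, Z)), q(nil, pair(Z, Z))), pair(one, q(nil, pair(Z, Z)))).
Clash: constants one and nil differ; no unifier exists.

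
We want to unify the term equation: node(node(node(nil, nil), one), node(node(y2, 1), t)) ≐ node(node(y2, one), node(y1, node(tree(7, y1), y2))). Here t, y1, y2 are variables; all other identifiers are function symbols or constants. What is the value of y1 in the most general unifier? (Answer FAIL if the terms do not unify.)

Decompose node/2: node(node(nil, nil), one) ≐ node(y2, one),  node(node(y2, 1), t) ≐ node(y1, node(tree(7, y1), y2)).
Decompose node/2: node(nil, nil) ≐ y2,  one ≐ one.
Bind y2 := node(nil, nil); substituting into the one remaining equation that mentions y2 gives: node(node(node(nil, nil), 1), t) ≐ node(y1, node(tree(7, y1), node(nil, nil))).
Delete trivial equation one ≐ one.
Decompose node/2: node(node(nil, nil), 1) ≐ y1,  t ≐ node(tree(7, y1), node(nil, nil)).
Bind y1 := node(node(nil, nil), 1); substituting into the remaining equation gives: t ≐ node(tree(7, node(node(nil, nil), 1)), node(nil, nil)).
Bind t := node(tree(7, node(node(nil, nil), 1)), node(nil, nil)).
MGU = { y2 := node(nil, nil), y1 := node(node(nil, nil), 1), t := node(tree(7, node(node(nil, nil), 1)), node(nil, nil)) }, so y1 := node(node(nil, nil), 1).

node(node(nil, nil), 1)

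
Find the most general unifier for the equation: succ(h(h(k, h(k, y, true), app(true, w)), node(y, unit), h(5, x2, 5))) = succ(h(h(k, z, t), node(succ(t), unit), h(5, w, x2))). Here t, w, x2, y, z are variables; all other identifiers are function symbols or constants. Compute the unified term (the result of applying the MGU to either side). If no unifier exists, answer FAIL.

succ(h(h(k, h(k, succ(app(true, 5)), true), app(true, 5)), node(succ(app(true, 5)), unit), h(5, 5, 5)))

Decompose succ/1: h(h(k, h(k, y, true), app(true, w)), node(y, unit), h(5, x2, 5)) = h(h(k, z, t), node(succ(t), unit), h(5, w, x2)).
Decompose h/3: h(k, h(k, y, true), app(true, w)) = h(k, z, t),  node(y, unit) = node(succ(t), unit),  h(5, x2, 5) = h(5, w, x2).
Decompose h/3: k = k,  h(k, y, true) = z,  app(true, w) = t.
Delete trivial equation k = k.
Bind z := h(k, y, true); no other remaining equation mentions z.
Bind t := app(true, w); substituting into the one remaining equation that mentions t gives: node(y, unit) = node(succ(app(true, w)), unit).
Decompose node/2: y = succ(app(true, w)),  unit = unit.
Bind y := succ(app(true, w)); no other remaining equation mentions y. Substituting into the earlier binding gives z := h(k, succ(app(true, w)), true).
Delete trivial equation unit = unit.
Decompose h/3: 5 = 5,  x2 = w,  5 = x2.
Delete trivial equation 5 = 5.
Bind x2 := w; substituting into the remaining equation gives: 5 = w.
Bind w := 5. Substituting into the earlier bindings gives z := h(k, succ(app(true, 5)), true), t := app(true, 5), y := succ(app(true, 5)), x2 := 5.
Applying the MGU to either side gives succ(h(h(k, h(k, succ(app(true, 5)), true), app(true, 5)), node(succ(app(true, 5)), unit), h(5, 5, 5))).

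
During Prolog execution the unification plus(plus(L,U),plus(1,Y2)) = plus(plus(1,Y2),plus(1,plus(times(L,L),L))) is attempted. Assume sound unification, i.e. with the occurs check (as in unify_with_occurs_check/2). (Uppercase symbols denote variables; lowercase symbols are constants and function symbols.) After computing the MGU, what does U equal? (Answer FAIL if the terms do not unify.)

plus(times(1,1),1)

Decompose plus/2: plus(L,U) = plus(1,Y2),  plus(1,Y2) = plus(1,plus(times(L,L),L)).
Decompose plus/2: L = 1,  U = Y2.
Bind L := 1; substituting into the one remaining equation that mentions L gives: plus(1,Y2) = plus(1,plus(times(1,1),1)).
Bind U := Y2; no other remaining equation mentions U.
Decompose plus/2: 1 = 1,  Y2 = plus(times(1,1),1).
Delete trivial equation 1 = 1.
Bind Y2 := plus(times(1,1),1). Substituting into the earlier binding gives U := plus(times(1,1),1).
MGU = { L = 1, U = plus(times(1,1),1), Y2 = plus(times(1,1),1) }, so U = plus(times(1,1),1).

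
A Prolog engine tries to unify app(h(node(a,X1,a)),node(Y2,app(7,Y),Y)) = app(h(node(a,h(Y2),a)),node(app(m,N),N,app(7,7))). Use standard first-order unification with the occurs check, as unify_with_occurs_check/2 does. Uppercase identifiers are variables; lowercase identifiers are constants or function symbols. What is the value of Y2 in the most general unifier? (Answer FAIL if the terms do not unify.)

Decompose app/2: h(node(a,X1,a)) = h(node(a,h(Y2),a)),  node(Y2,app(7,Y),Y) = node(app(m,N),N,app(7,7)).
Decompose h/1: node(a,X1,a) = node(a,h(Y2),a).
Decompose node/3: a = a,  X1 = h(Y2),  a = a.
Delete trivial equation a = a.
Bind X1 := h(Y2); no other remaining equation mentions X1.
Delete trivial equation a = a.
Decompose node/3: Y2 = app(m,N),  app(7,Y) = N,  Y = app(7,7).
Bind Y2 := app(m,N); no other remaining equation mentions Y2. Substituting into the earlier binding gives X1 := h(app(m,N)).
Bind N := app(7,Y); no other remaining equation mentions N. Substituting into the earlier bindings gives X1 := h(app(m,app(7,Y))), Y2 := app(m,app(7,Y)).
Bind Y := app(7,7). Substituting into the earlier bindings gives X1 := h(app(m,app(7,app(7,7)))), Y2 := app(m,app(7,app(7,7))), N := app(7,app(7,7)).
MGU = { X1 -> h(app(m,app(7,app(7,7)))), Y2 -> app(m,app(7,app(7,7))), N -> app(7,app(7,7)), Y -> app(7,7) }, so Y2 -> app(m,app(7,app(7,7))).

app(m,app(7,app(7,7)))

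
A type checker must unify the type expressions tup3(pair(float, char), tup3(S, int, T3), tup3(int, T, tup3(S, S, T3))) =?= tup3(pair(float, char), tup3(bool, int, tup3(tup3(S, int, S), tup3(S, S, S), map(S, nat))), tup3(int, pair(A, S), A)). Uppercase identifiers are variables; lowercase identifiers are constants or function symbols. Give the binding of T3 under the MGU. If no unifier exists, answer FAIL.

Decompose tup3/3: pair(float, char) =?= pair(float, char),  tup3(S, int, T3) =?= tup3(bool, int, tup3(tup3(S, int, S), tup3(S, S, S), map(S, nat))),  tup3(int, T, tup3(S, S, T3)) =?= tup3(int, pair(A, S), A).
Delete trivial equation pair(float, char) =?= pair(float, char).
Decompose tup3/3: S =?= bool,  int =?= int,  T3 =?= tup3(tup3(S, int, S), tup3(S, S, S), map(S, nat)).
Bind S := bool; substituting into the 2 remaining equations that mention S gives: T3 =?= tup3(tup3(bool, int, bool), tup3(bool, bool, bool), map(bool, nat)),  tup3(int, T, tup3(bool, bool, T3)) =?= tup3(int, pair(A, bool), A).
Delete trivial equation int =?= int.
Bind T3 := tup3(tup3(bool, int, bool), tup3(bool, bool, bool), map(bool, nat)); substituting into the remaining equation gives: tup3(int, T, tup3(bool, bool, tup3(tup3(bool, int, bool), tup3(bool, bool, bool), map(bool, nat)))) =?= tup3(int, pair(A, bool), A).
Decompose tup3/3: int =?= int,  T =?= pair(A, bool),  tup3(bool, bool, tup3(tup3(bool, int, bool), tup3(bool, bool, bool), map(bool, nat))) =?= A.
Delete trivial equation int =?= int.
Bind T := pair(A, bool); no other remaining equation mentions T.
Bind A := tup3(bool, bool, tup3(tup3(bool, int, bool), tup3(bool, bool, bool), map(bool, nat))). Substituting into the earlier binding gives T := pair(tup3(bool, bool, tup3(tup3(bool, int, bool), tup3(bool, bool, bool), map(bool, nat))), bool).
MGU = { S := bool, T3 := tup3(tup3(bool, int, bool), tup3(bool, bool, bool), map(bool, nat)), T := pair(tup3(bool, bool, tup3(tup3(bool, int, bool), tup3(bool, bool, bool), map(bool, nat))), bool), A := tup3(bool, bool, tup3(tup3(bool, int, bool), tup3(bool, bool, bool), map(bool, nat))) }, so T3 := tup3(tup3(bool, int, bool), tup3(bool, bool, bool), map(bool, nat)).

tup3(tup3(bool, int, bool), tup3(bool, bool, bool), map(bool, nat))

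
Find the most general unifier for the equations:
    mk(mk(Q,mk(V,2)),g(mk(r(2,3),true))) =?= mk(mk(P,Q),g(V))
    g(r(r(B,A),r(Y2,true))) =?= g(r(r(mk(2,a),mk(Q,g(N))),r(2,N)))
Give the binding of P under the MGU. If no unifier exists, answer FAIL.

Decompose mk/2: mk(Q,mk(V,2)) =?= mk(P,Q),  g(mk(r(2,3),true)) =?= g(V).
Decompose mk/2: Q =?= P,  mk(V,2) =?= Q.
Bind Q := P; substituting into the 2 remaining equations that mention Q gives: mk(V,2) =?= P,  g(r(r(B,A),r(Y2,true))) =?= g(r(r(mk(2,a),mk(P,g(N))),r(2,N))).
Bind P := mk(V,2); substituting into the one remaining equation that mentions P gives: g(r(r(B,A),r(Y2,true))) =?= g(r(r(mk(2,a),mk(mk(V,2),g(N))),r(2,N))). Substituting into the earlier binding gives Q := mk(V,2).
Decompose g/1: mk(r(2,3),true) =?= V.
Bind V := mk(r(2,3),true); substituting into the remaining equation gives: g(r(r(B,A),r(Y2,true))) =?= g(r(r(mk(2,a),mk(mk(mk(r(2,3),true),2),g(N))),r(2,N))). Substituting into the earlier bindings gives Q := mk(mk(r(2,3),true),2), P := mk(mk(r(2,3),true),2).
Decompose g/1: r(r(B,A),r(Y2,true)) =?= r(r(mk(2,a),mk(mk(mk(r(2,3),true),2),g(N))),r(2,N)).
Decompose r/2: r(B,A) =?= r(mk(2,a),mk(mk(mk(r(2,3),true),2),g(N))),  r(Y2,true) =?= r(2,N).
Decompose r/2: B =?= mk(2,a),  A =?= mk(mk(mk(r(2,3),true),2),g(N)).
Bind B := mk(2,a); no other remaining equation mentions B.
Bind A := mk(mk(mk(r(2,3),true),2),g(N)); no other remaining equation mentions A.
Decompose r/2: Y2 =?= 2,  true =?= N.
Bind Y2 := 2; no other remaining equation mentions Y2.
Bind N := true. Substituting into the earlier binding gives A := mk(mk(mk(r(2,3),true),2),g(true)).
MGU = { Q -> mk(mk(r(2,3),true),2), P -> mk(mk(r(2,3),true),2), V -> mk(r(2,3),true), B -> mk(2,a), A -> mk(mk(mk(r(2,3),true),2),g(true)), Y2 -> 2, N -> true }, so P -> mk(mk(r(2,3),true),2).

mk(mk(r(2,3),true),2)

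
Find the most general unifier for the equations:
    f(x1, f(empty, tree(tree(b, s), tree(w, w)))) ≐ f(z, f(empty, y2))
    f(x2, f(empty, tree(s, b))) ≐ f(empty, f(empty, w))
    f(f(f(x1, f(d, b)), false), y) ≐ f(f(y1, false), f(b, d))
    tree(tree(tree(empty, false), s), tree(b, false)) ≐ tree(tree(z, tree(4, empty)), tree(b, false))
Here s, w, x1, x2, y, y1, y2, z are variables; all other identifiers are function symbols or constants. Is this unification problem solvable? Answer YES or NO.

Decompose f/2: x1 ≐ z,  f(empty, tree(tree(b, s), tree(w, w))) ≐ f(empty, y2).
Bind x1 := z; substituting into the one remaining equation that mentions x1 gives: f(f(f(z, f(d, b)), false), y) ≐ f(f(y1, false), f(b, d)).
Decompose f/2: empty ≐ empty,  tree(tree(b, s), tree(w, w)) ≐ y2.
Delete trivial equation empty ≐ empty.
Bind y2 := tree(tree(b, s), tree(w, w)); no other remaining equation mentions y2.
Decompose f/2: x2 ≐ empty,  f(empty, tree(s, b)) ≐ f(empty, w).
Bind x2 := empty; no other remaining equation mentions x2.
Decompose f/2: empty ≐ empty,  tree(s, b) ≐ w.
Delete trivial equation empty ≐ empty.
Bind w := tree(s, b); no other remaining equation mentions w. Substituting into the earlier binding gives y2 := tree(tree(b, s), tree(tree(s, b), tree(s, b))).
Decompose f/2: f(f(z, f(d, b)), false) ≐ f(y1, false),  y ≐ f(b, d).
Decompose f/2: f(z, f(d, b)) ≐ y1,  false ≐ false.
Bind y1 := f(z, f(d, b)); no other remaining equation mentions y1.
Delete trivial equation false ≐ false.
Bind y := f(b, d); no other remaining equation mentions y.
Decompose tree/2: tree(tree(empty, false), s) ≐ tree(z, tree(4, empty)),  tree(b, false) ≐ tree(b, false).
Decompose tree/2: tree(empty, false) ≐ z,  s ≐ tree(4, empty).
Bind z := tree(empty, false); no other remaining equation mentions z. Substituting into the earlier bindings gives x1 := tree(empty, false), y1 := f(tree(empty, false), f(d, b)).
Bind s := tree(4, empty); no other remaining equation mentions s. Substituting into the earlier bindings gives y2 := tree(tree(b, tree(4, empty)), tree(tree(tree(4, empty), b), tree(tree(4, empty), b))), w := tree(tree(4, empty), b).
Delete trivial equation tree(b, false) ≐ tree(b, false).
No equations remain and no clash or occurs-check failure arose, so a unifier exists.

YES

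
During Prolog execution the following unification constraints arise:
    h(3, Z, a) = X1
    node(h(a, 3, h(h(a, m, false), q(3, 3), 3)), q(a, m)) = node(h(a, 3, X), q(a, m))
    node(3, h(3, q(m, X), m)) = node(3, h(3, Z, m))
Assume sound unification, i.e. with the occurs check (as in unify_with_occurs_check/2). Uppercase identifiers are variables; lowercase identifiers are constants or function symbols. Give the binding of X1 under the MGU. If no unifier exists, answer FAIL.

h(3, q(m, h(h(a, m, false), q(3, 3), 3)), a)

Bind X1 := h(3, Z, a); no other remaining equation mentions X1.
Decompose node/2: h(a, 3, h(h(a, m, false), q(3, 3), 3)) = h(a, 3, X),  q(a, m) = q(a, m).
Decompose h/3: a = a,  3 = 3,  h(h(a, m, false), q(3, 3), 3) = X.
Delete trivial equation a = a.
Delete trivial equation 3 = 3.
Bind X := h(h(a, m, false), q(3, 3), 3); substituting into the one remaining equation that mentions X gives: node(3, h(3, q(m, h(h(a, m, false), q(3, 3), 3)), m)) = node(3, h(3, Z, m)).
Delete trivial equation q(a, m) = q(a, m).
Decompose node/2: 3 = 3,  h(3, q(m, h(h(a, m, false), q(3, 3), 3)), m) = h(3, Z, m).
Delete trivial equation 3 = 3.
Decompose h/3: 3 = 3,  q(m, h(h(a, m, false), q(3, 3), 3)) = Z,  m = m.
Delete trivial equation 3 = 3.
Bind Z := q(m, h(h(a, m, false), q(3, 3), 3)); no other remaining equation mentions Z. Substituting into the earlier binding gives X1 := h(3, q(m, h(h(a, m, false), q(3, 3), 3)), a).
Delete trivial equation m = m.
MGU = { X1 -> h(3, q(m, h(h(a, m, false), q(3, 3), 3)), a), X -> h(h(a, m, false), q(3, 3), 3), Z -> q(m, h(h(a, m, false), q(3, 3), 3)) }, so X1 -> h(3, q(m, h(h(a, m, false), q(3, 3), 3)), a).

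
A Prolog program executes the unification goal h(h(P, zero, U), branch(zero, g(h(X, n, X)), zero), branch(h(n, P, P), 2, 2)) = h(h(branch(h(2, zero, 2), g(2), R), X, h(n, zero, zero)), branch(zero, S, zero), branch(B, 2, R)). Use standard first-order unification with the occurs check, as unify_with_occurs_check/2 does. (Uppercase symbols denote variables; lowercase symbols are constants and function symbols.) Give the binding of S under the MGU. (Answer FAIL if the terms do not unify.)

g(h(zero, n, zero))

Decompose h/3: h(P, zero, U) = h(branch(h(2, zero, 2), g(2), R), X, h(n, zero, zero)),  branch(zero, g(h(X, n, X)), zero) = branch(zero, S, zero),  branch(h(n, P, P), 2, 2) = branch(B, 2, R).
Decompose h/3: P = branch(h(2, zero, 2), g(2), R),  zero = X,  U = h(n, zero, zero).
Bind P := branch(h(2, zero, 2), g(2), R); substituting into the one remaining equation that mentions P gives: branch(h(n, branch(h(2, zero, 2), g(2), R), branch(h(2, zero, 2), g(2), R)), 2, 2) = branch(B, 2, R).
Bind X := zero; substituting into the one remaining equation that mentions X gives: branch(zero, g(h(zero, n, zero)), zero) = branch(zero, S, zero).
Bind U := h(n, zero, zero); no other remaining equation mentions U.
Decompose branch/3: zero = zero,  g(h(zero, n, zero)) = S,  zero = zero.
Delete trivial equation zero = zero.
Bind S := g(h(zero, n, zero)); no other remaining equation mentions S.
Delete trivial equation zero = zero.
Decompose branch/3: h(n, branch(h(2, zero, 2), g(2), R), branch(h(2, zero, 2), g(2), R)) = B,  2 = 2,  2 = R.
Bind B := h(n, branch(h(2, zero, 2), g(2), R), branch(h(2, zero, 2), g(2), R)); no other remaining equation mentions B.
Delete trivial equation 2 = 2.
Bind R := 2. Substituting into the earlier bindings gives P := branch(h(2, zero, 2), g(2), 2), B := h(n, branch(h(2, zero, 2), g(2), 2), branch(h(2, zero, 2), g(2), 2)).
MGU = { P = branch(h(2, zero, 2), g(2), 2), X = zero, U = h(n, zero, zero), S = g(h(zero, n, zero)), B = h(n, branch(h(2, zero, 2), g(2), 2), branch(h(2, zero, 2), g(2), 2)), R = 2 }, so S = g(h(zero, n, zero)).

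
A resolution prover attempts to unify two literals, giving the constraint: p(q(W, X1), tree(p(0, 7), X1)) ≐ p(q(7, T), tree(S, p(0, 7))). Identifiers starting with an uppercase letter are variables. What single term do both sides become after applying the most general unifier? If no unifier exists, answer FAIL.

Decompose p/2: q(W, X1) ≐ q(7, T),  tree(p(0, 7), X1) ≐ tree(S, p(0, 7)).
Decompose q/2: W ≐ 7,  X1 ≐ T.
Bind W := 7; no other remaining equation mentions W.
Bind X1 := T; substituting into the remaining equation gives: tree(p(0, 7), T) ≐ tree(S, p(0, 7)).
Decompose tree/2: p(0, 7) ≐ S,  T ≐ p(0, 7).
Bind S := p(0, 7); no other remaining equation mentions S.
Bind T := p(0, 7). Substituting into the earlier binding gives X1 := p(0, 7).
Applying the MGU to either side gives p(q(7, p(0, 7)), tree(p(0, 7), p(0, 7))).

p(q(7, p(0, 7)), tree(p(0, 7), p(0, 7)))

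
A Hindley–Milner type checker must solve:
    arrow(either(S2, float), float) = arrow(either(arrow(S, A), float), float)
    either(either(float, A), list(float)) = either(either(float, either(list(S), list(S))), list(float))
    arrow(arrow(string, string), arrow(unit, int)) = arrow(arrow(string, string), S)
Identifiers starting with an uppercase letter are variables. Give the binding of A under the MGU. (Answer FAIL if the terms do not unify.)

either(list(arrow(unit, int)), list(arrow(unit, int)))

Decompose arrow/2: either(S2, float) = either(arrow(S, A), float),  float = float.
Decompose either/2: S2 = arrow(S, A),  float = float.
Bind S2 := arrow(S, A); no other remaining equation mentions S2.
Delete trivial equation float = float.
Delete trivial equation float = float.
Decompose either/2: either(float, A) = either(float, either(list(S), list(S))),  list(float) = list(float).
Decompose either/2: float = float,  A = either(list(S), list(S)).
Delete trivial equation float = float.
Bind A := either(list(S), list(S)); no other remaining equation mentions A. Substituting into the earlier binding gives S2 := arrow(S, either(list(S), list(S))).
Delete trivial equation list(float) = list(float).
Decompose arrow/2: arrow(string, string) = arrow(string, string),  arrow(unit, int) = S.
Delete trivial equation arrow(string, string) = arrow(string, string).
Bind S := arrow(unit, int). Substituting into the earlier bindings gives S2 := arrow(arrow(unit, int), either(list(arrow(unit, int)), list(arrow(unit, int)))), A := either(list(arrow(unit, int)), list(arrow(unit, int))).
MGU = { S2 ↦ arrow(arrow(unit, int), either(list(arrow(unit, int)), list(arrow(unit, int)))), A ↦ either(list(arrow(unit, int)), list(arrow(unit, int))), S ↦ arrow(unit, int) }, so A ↦ either(list(arrow(unit, int)), list(arrow(unit, int))).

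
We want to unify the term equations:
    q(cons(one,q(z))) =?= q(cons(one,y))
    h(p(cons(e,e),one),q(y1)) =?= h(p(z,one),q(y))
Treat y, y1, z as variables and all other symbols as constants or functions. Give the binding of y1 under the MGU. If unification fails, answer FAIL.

Decompose q/1: cons(one,q(z)) =?= cons(one,y).
Decompose cons/2: one =?= one,  q(z) =?= y.
Delete trivial equation one =?= one.
Bind y := q(z); substituting into the remaining equation gives: h(p(cons(e,e),one),q(y1)) =?= h(p(z,one),q(q(z))).
Decompose h/2: p(cons(e,e),one) =?= p(z,one),  q(y1) =?= q(q(z)).
Decompose p/2: cons(e,e) =?= z,  one =?= one.
Bind z := cons(e,e); substituting into the one remaining equation that mentions z gives: q(y1) =?= q(q(cons(e,e))). Substituting into the earlier binding gives y := q(cons(e,e)).
Delete trivial equation one =?= one.
Decompose q/1: y1 =?= q(cons(e,e)).
Bind y1 := q(cons(e,e)).
MGU = { y ↦ q(cons(e,e)), z ↦ cons(e,e), y1 ↦ q(cons(e,e)) }, so y1 ↦ q(cons(e,e)).

q(cons(e,e))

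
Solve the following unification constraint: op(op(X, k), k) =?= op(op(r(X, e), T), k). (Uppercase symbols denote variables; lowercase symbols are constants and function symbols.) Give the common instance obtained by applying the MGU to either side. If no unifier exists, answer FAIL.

FAIL

Decompose op/2: op(X, k) =?= op(r(X, e), T),  k =?= k.
Decompose op/2: X =?= r(X, e),  k =?= T.
Occurs check fails: X occurs in r(X, e); the equation X =?= r(X, e) has no finite solution.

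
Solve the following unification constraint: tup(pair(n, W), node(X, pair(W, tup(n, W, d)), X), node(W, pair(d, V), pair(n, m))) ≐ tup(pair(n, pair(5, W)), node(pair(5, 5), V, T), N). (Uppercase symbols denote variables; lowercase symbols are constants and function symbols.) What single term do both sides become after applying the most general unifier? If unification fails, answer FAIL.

Decompose tup/3: pair(n, W) ≐ pair(n, pair(5, W)),  node(X, pair(W, tup(n, W, d)), X) ≐ node(pair(5, 5), V, T),  node(W, pair(d, V), pair(n, m)) ≐ N.
Decompose pair/2: n ≐ n,  W ≐ pair(5, W).
Delete trivial equation n ≐ n.
Occurs check fails: W occurs in pair(5, W); the equation W ≐ pair(5, W) has no finite solution.

FAIL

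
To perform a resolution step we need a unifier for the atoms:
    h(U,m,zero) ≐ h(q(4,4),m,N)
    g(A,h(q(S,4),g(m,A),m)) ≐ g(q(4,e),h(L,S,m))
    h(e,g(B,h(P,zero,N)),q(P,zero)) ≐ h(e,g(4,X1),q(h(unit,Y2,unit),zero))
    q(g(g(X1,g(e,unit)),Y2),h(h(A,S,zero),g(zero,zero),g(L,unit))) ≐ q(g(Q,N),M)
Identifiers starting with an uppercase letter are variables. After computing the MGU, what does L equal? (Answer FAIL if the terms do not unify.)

q(g(m,q(4,e)),4)

Decompose h/3: U ≐ q(4,4),  m ≐ m,  zero ≐ N.
Bind U := q(4,4); no other remaining equation mentions U.
Delete trivial equation m ≐ m.
Bind N := zero; substituting into the 2 remaining equations that mention N gives: h(e,g(B,h(P,zero,zero)),q(P,zero)) ≐ h(e,g(4,X1),q(h(unit,Y2,unit),zero)),  q(g(g(X1,g(e,unit)),Y2),h(h(A,S,zero),g(zero,zero),g(L,unit))) ≐ q(g(Q,zero),M).
Decompose g/2: A ≐ q(4,e),  h(q(S,4),g(m,A),m) ≐ h(L,S,m).
Bind A := q(4,e); substituting into the 2 remaining equations that mention A gives: h(q(S,4),g(m,q(4,e)),m) ≐ h(L,S,m),  q(g(g(X1,g(e,unit)),Y2),h(h(q(4,e),S,zero),g(zero,zero),g(L,unit))) ≐ q(g(Q,zero),M).
Decompose h/3: q(S,4) ≐ L,  g(m,q(4,e)) ≐ S,  m ≐ m.
Bind L := q(S,4); substituting into the one remaining equation that mentions L gives: q(g(g(X1,g(e,unit)),Y2),h(h(q(4,e),S,zero),g(zero,zero),g(q(S,4),unit))) ≐ q(g(Q,zero),M).
Bind S := g(m,q(4,e)); substituting into the one remaining equation that mentions S gives: q(g(g(X1,g(e,unit)),Y2),h(h(q(4,e),g(m,q(4,e)),zero),g(zero,zero),g(q(g(m,q(4,e)),4),unit))) ≐ q(g(Q,zero),M). Substituting into the earlier binding gives L := q(g(m,q(4,e)),4).
Delete trivial equation m ≐ m.
Decompose h/3: e ≐ e,  g(B,h(P,zero,zero)) ≐ g(4,X1),  q(P,zero) ≐ q(h(unit,Y2,unit),zero).
Delete trivial equation e ≐ e.
Decompose g/2: B ≐ 4,  h(P,zero,zero) ≐ X1.
Bind B := 4; no other remaining equation mentions B.
Bind X1 := h(P,zero,zero); substituting into the one remaining equation that mentions X1 gives: q(g(g(h(P,zero,zero),g(e,unit)),Y2),h(h(q(4,e),g(m,q(4,e)),zero),g(zero,zero),g(q(g(m,q(4,e)),4),unit))) ≐ q(g(Q,zero),M).
Decompose q/2: P ≐ h(unit,Y2,unit),  zero ≐ zero.
Bind P := h(unit,Y2,unit); substituting into the one remaining equation that mentions P gives: q(g(g(h(h(unit,Y2,unit),zero,zero),g(e,unit)),Y2),h(h(q(4,e),g(m,q(4,e)),zero),g(zero,zero),g(q(g(m,q(4,e)),4),unit))) ≐ q(g(Q,zero),M). Substituting into the earlier binding gives X1 := h(h(unit,Y2,unit),zero,zero).
Delete trivial equation zero ≐ zero.
Decompose q/2: g(g(h(h(unit,Y2,unit),zero,zero),g(e,unit)),Y2) ≐ g(Q,zero),  h(h(q(4,e),g(m,q(4,e)),zero),g(zero,zero),g(q(g(m,q(4,e)),4),unit)) ≐ M.
Decompose g/2: g(h(h(unit,Y2,unit),zero,zero),g(e,unit)) ≐ Q,  Y2 ≐ zero.
Bind Q := g(h(h(unit,Y2,unit),zero,zero),g(e,unit)); no other remaining equation mentions Q.
Bind Y2 := zero; no other remaining equation mentions Y2. Substituting into the earlier bindings gives X1 := h(h(unit,zero,unit),zero,zero), P := h(unit,zero,unit), Q := g(h(h(unit,zero,unit),zero,zero),g(e,unit)).
Bind M := h(h(q(4,e),g(m,q(4,e)),zero),g(zero,zero),g(q(g(m,q(4,e)),4),unit)).
MGU = { U -> q(4,4), N -> zero, A -> q(4,e), L -> q(g(m,q(4,e)),4), S -> g(m,q(4,e)), B -> 4, X1 -> h(h(unit,zero,unit),zero,zero), P -> h(unit,zero,unit), Q -> g(h(h(unit,zero,unit),zero,zero),g(e,unit)), Y2 -> zero, M -> h(h(q(4,e),g(m,q(4,e)),zero),g(zero,zero),g(q(g(m,q(4,e)),4),unit)) }, so L -> q(g(m,q(4,e)),4).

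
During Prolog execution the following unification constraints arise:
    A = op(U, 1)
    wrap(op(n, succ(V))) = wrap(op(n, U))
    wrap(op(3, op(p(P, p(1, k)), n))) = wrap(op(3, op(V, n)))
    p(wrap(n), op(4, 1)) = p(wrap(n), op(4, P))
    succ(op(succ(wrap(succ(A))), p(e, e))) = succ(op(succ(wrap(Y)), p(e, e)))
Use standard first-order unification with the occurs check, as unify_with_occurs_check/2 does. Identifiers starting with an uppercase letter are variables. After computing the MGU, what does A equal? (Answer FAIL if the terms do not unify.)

Bind A := op(U, 1); substituting into the one remaining equation that mentions A gives: succ(op(succ(wrap(succ(op(U, 1)))), p(e, e))) = succ(op(succ(wrap(Y)), p(e, e))).
Decompose wrap/1: op(n, succ(V)) = op(n, U).
Decompose op/2: n = n,  succ(V) = U.
Delete trivial equation n = n.
Bind U := succ(V); substituting into the one remaining equation that mentions U gives: succ(op(succ(wrap(succ(op(succ(V), 1)))), p(e, e))) = succ(op(succ(wrap(Y)), p(e, e))). Substituting into the earlier binding gives A := op(succ(V), 1).
Decompose wrap/1: op(3, op(p(P, p(1, k)), n)) = op(3, op(V, n)).
Decompose op/2: 3 = 3,  op(p(P, p(1, k)), n) = op(V, n).
Delete trivial equation 3 = 3.
Decompose op/2: p(P, p(1, k)) = V,  n = n.
Bind V := p(P, p(1, k)); substituting into the one remaining equation that mentions V gives: succ(op(succ(wrap(succ(op(succ(p(P, p(1, k))), 1)))), p(e, e))) = succ(op(succ(wrap(Y)), p(e, e))). Substituting into the earlier bindings gives A := op(succ(p(P, p(1, k))), 1), U := succ(p(P, p(1, k))).
Delete trivial equation n = n.
Decompose p/2: wrap(n) = wrap(n),  op(4, 1) = op(4, P).
Delete trivial equation wrap(n) = wrap(n).
Decompose op/2: 4 = 4,  1 = P.
Delete trivial equation 4 = 4.
Bind P := 1; substituting into the remaining equation gives: succ(op(succ(wrap(succ(op(succ(p(1, p(1, k))), 1)))), p(e, e))) = succ(op(succ(wrap(Y)), p(e, e))). Substituting into the earlier bindings gives A := op(succ(p(1, p(1, k))), 1), U := succ(p(1, p(1, k))), V := p(1, p(1, k)).
Decompose succ/1: op(succ(wrap(succ(op(succ(p(1, p(1, k))), 1)))), p(e, e)) = op(succ(wrap(Y)), p(e, e)).
Decompose op/2: succ(wrap(succ(op(succ(p(1, p(1, k))), 1)))) = succ(wrap(Y)),  p(e, e) = p(e, e).
Decompose succ/1: wrap(succ(op(succ(p(1, p(1, k))), 1))) = wrap(Y).
Decompose wrap/1: succ(op(succ(p(1, p(1, k))), 1)) = Y.
Bind Y := succ(op(succ(p(1, p(1, k))), 1)); no other remaining equation mentions Y.
Delete trivial equation p(e, e) = p(e, e).
MGU = { A ↦ op(succ(p(1, p(1, k))), 1), U ↦ succ(p(1, p(1, k))), V ↦ p(1, p(1, k)), P ↦ 1, Y ↦ succ(op(succ(p(1, p(1, k))), 1)) }, so A ↦ op(succ(p(1, p(1, k))), 1).

op(succ(p(1, p(1, k))), 1)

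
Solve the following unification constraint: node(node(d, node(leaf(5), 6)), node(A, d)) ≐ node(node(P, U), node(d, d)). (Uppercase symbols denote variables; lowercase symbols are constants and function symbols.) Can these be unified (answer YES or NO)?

YES

Decompose node/2: node(d, node(leaf(5), 6)) ≐ node(P, U),  node(A, d) ≐ node(d, d).
Decompose node/2: d ≐ P,  node(leaf(5), 6) ≐ U.
Bind P := d; no other remaining equation mentions P.
Bind U := node(leaf(5), 6); no other remaining equation mentions U.
Decompose node/2: A ≐ d,  d ≐ d.
Bind A := d; no other remaining equation mentions A.
Delete trivial equation d ≐ d.
No equations remain and no clash or occurs-check failure arose, so a unifier exists.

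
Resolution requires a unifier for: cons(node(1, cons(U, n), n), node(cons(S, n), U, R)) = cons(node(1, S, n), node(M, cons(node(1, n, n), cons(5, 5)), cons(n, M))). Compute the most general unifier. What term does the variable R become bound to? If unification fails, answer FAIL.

cons(n, cons(cons(cons(node(1, n, n), cons(5, 5)), n), n))

Decompose cons/2: node(1, cons(U, n), n) = node(1, S, n),  node(cons(S, n), U, R) = node(M, cons(node(1, n, n), cons(5, 5)), cons(n, M)).
Decompose node/3: 1 = 1,  cons(U, n) = S,  n = n.
Delete trivial equation 1 = 1.
Bind S := cons(U, n); substituting into the one remaining equation that mentions S gives: node(cons(cons(U, n), n), U, R) = node(M, cons(node(1, n, n), cons(5, 5)), cons(n, M)).
Delete trivial equation n = n.
Decompose node/3: cons(cons(U, n), n) = M,  U = cons(node(1, n, n), cons(5, 5)),  R = cons(n, M).
Bind M := cons(cons(U, n), n); substituting into the one remaining equation that mentions M gives: R = cons(n, cons(cons(U, n), n)).
Bind U := cons(node(1, n, n), cons(5, 5)); substituting into the remaining equation gives: R = cons(n, cons(cons(cons(node(1, n, n), cons(5, 5)), n), n)). Substituting into the earlier bindings gives S := cons(cons(node(1, n, n), cons(5, 5)), n), M := cons(cons(cons(node(1, n, n), cons(5, 5)), n), n).
Bind R := cons(n, cons(cons(cons(node(1, n, n), cons(5, 5)), n), n)).
MGU = { S ↦ cons(cons(node(1, n, n), cons(5, 5)), n), M ↦ cons(cons(cons(node(1, n, n), cons(5, 5)), n), n), U ↦ cons(node(1, n, n), cons(5, 5)), R ↦ cons(n, cons(cons(cons(node(1, n, n), cons(5, 5)), n), n)) }, so R ↦ cons(n, cons(cons(cons(node(1, n, n), cons(5, 5)), n), n)).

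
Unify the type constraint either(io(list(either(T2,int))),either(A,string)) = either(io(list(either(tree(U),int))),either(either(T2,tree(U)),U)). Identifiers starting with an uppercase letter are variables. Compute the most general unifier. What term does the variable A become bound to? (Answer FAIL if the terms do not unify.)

either(tree(string),tree(string))

Decompose either/2: io(list(either(T2,int))) = io(list(either(tree(U),int))),  either(A,string) = either(either(T2,tree(U)),U).
Decompose io/1: list(either(T2,int)) = list(either(tree(U),int)).
Decompose list/1: either(T2,int) = either(tree(U),int).
Decompose either/2: T2 = tree(U),  int = int.
Bind T2 := tree(U); substituting into the one remaining equation that mentions T2 gives: either(A,string) = either(either(tree(U),tree(U)),U).
Delete trivial equation int = int.
Decompose either/2: A = either(tree(U),tree(U)),  string = U.
Bind A := either(tree(U),tree(U)); no other remaining equation mentions A.
Bind U := string. Substituting into the earlier bindings gives T2 := tree(string), A := either(tree(string),tree(string)).
MGU = { T2 := tree(string), A := either(tree(string),tree(string)), U := string }, so A := either(tree(string),tree(string)).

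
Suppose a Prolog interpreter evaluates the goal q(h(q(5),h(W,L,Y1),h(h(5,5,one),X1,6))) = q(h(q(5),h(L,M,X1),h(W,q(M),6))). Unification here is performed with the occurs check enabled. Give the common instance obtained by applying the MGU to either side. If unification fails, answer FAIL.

Decompose q/1: h(q(5),h(W,L,Y1),h(h(5,5,one),X1,6)) = h(q(5),h(L,M,X1),h(W,q(M),6)).
Decompose h/3: q(5) = q(5),  h(W,L,Y1) = h(L,M,X1),  h(h(5,5,one),X1,6) = h(W,q(M),6).
Delete trivial equation q(5) = q(5).
Decompose h/3: W = L,  L = M,  Y1 = X1.
Bind W := L; substituting into the one remaining equation that mentions W gives: h(h(5,5,one),X1,6) = h(L,q(M),6).
Bind L := M; substituting into the one remaining equation that mentions L gives: h(h(5,5,one),X1,6) = h(M,q(M),6). Substituting into the earlier binding gives W := M.
Bind Y1 := X1; no other remaining equation mentions Y1.
Decompose h/3: h(5,5,one) = M,  X1 = q(M),  6 = 6.
Bind M := h(5,5,one); substituting into the one remaining equation that mentions M gives: X1 = q(h(5,5,one)). Substituting into the earlier bindings gives W := h(5,5,one), L := h(5,5,one).
Bind X1 := q(h(5,5,one)); no other remaining equation mentions X1. Substituting into the earlier binding gives Y1 := q(h(5,5,one)).
Delete trivial equation 6 = 6.
Applying the MGU to either side gives q(h(q(5),h(h(5,5,one),h(5,5,one),q(h(5,5,one))),h(h(5,5,one),q(h(5,5,one)),6))).

q(h(q(5),h(h(5,5,one),h(5,5,one),q(h(5,5,one))),h(h(5,5,one),q(h(5,5,one)),6)))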